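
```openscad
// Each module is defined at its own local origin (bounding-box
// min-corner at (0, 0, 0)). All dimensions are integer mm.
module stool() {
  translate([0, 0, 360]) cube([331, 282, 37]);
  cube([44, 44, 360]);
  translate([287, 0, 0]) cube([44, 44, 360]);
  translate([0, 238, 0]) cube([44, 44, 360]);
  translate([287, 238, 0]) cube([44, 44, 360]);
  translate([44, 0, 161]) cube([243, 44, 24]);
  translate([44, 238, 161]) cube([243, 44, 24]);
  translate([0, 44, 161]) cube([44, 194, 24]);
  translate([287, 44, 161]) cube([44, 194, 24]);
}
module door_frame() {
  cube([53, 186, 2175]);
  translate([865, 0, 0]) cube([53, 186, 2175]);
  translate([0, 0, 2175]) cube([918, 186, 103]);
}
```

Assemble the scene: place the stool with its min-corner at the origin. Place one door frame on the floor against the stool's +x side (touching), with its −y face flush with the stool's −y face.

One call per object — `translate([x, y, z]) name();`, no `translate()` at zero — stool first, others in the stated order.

stool();
translate([331, 0, 0]) door_frame();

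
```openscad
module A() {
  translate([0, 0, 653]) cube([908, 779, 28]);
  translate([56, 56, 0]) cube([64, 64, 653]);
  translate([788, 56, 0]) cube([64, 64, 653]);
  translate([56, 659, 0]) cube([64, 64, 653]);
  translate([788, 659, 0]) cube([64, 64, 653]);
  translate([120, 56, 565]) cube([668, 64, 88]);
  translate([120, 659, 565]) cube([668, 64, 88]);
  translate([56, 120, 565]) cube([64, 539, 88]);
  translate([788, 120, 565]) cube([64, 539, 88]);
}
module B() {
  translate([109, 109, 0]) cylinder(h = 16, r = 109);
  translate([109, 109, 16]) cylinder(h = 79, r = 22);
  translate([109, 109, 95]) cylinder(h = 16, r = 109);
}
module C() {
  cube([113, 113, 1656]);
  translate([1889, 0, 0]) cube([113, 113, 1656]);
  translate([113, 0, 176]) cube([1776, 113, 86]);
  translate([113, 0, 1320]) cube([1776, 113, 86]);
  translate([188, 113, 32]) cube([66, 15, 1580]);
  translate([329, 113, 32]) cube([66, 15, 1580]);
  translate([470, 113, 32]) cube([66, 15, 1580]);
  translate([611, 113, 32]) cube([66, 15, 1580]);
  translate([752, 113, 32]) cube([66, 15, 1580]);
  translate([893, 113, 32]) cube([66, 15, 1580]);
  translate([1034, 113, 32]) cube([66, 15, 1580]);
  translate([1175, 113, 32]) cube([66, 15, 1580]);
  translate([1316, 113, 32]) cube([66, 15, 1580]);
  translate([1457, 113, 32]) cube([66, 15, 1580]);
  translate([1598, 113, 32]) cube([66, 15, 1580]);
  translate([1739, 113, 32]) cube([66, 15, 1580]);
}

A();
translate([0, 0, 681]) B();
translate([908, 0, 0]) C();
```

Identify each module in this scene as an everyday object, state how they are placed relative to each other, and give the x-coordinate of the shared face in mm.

A is a table. B is a spool. C is a fence section. The spool is on top of the table. The fence section is against the table's +x side, with their −y faces flush. The x-coordinate of the shared face is 908 mm.

The table's +x face and the fence section's −x face are both at x = 908 mm.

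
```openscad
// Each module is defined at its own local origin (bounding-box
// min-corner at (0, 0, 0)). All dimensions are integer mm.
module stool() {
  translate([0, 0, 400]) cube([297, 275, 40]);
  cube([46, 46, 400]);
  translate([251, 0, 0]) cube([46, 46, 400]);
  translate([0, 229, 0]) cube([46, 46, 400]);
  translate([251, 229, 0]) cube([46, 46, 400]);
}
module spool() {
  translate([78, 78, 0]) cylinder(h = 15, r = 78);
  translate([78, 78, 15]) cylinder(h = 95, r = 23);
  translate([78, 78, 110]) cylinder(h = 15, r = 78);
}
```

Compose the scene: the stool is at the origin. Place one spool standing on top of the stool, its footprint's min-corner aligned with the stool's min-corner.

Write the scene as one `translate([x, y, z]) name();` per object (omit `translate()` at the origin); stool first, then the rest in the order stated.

stool();
translate([0, 0, 440]) spool();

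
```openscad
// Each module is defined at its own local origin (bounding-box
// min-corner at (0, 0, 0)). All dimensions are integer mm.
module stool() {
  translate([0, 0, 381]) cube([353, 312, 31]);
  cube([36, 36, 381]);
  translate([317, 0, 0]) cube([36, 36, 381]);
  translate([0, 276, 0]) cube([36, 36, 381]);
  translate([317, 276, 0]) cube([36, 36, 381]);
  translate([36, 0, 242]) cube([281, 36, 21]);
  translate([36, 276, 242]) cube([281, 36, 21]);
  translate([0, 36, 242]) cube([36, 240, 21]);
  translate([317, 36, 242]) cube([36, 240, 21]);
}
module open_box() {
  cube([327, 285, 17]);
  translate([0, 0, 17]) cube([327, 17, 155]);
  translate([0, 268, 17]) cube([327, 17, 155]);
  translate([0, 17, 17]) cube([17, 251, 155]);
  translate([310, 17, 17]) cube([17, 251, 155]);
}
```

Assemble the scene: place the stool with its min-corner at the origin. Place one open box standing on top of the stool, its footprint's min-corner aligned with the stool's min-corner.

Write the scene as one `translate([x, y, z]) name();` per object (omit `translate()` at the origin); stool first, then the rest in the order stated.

stool();
translate([0, 0, 412]) open_box();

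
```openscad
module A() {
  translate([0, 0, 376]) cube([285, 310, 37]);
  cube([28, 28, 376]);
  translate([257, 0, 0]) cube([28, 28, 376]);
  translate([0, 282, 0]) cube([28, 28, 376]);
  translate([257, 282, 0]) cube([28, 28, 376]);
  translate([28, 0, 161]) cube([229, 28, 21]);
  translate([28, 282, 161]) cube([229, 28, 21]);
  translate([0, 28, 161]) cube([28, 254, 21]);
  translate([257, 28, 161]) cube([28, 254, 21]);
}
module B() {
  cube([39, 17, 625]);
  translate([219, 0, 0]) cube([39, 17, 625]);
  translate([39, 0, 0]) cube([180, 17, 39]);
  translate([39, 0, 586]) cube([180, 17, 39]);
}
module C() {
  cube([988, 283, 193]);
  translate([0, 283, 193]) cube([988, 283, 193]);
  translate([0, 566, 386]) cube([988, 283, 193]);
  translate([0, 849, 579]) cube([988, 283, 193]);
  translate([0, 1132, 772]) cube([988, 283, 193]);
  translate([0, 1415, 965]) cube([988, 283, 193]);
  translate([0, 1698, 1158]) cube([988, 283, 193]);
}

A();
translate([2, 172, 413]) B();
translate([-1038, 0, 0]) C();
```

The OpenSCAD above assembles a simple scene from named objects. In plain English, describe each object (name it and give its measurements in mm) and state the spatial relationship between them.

A is a four-legged stool. The seat is 285×310 mm, 37 mm thick, top at z = 413 mm. It stands on four square legs, each 28×28 mm in cross-section, from z = 0 to the seat underside, each flush with a corner of the seat. Four stretchers, 28 mm wide and 21 mm tall, connect adjacent legs with their undersides at z = 161 mm, each running between the inner faces of the legs it joins and aligned with the legs' outer faces on the other axis.

B is a rectangular picture frame lying in the x–z plane (depth along y). The opening is 180 mm wide (x) by 547 mm tall (z), surrounded by a border 39 mm wide on all four sides. The frame is 17 mm deep and is made of two full-height vertical stiles with two horizontal rails fitted between them.

C is a straight staircase of 7 solid steps. Each step is 988 mm wide (x), 283 mm deep (y, the going) and 193 mm tall (the rise). The first step rests on the floor; each subsequent step sits one going further in +y and one rise higher in +z, directly behind and above the previous step with no overlap.

The picture frame is on top of the stool. The staircase is on the floor beside the stool on its −x side.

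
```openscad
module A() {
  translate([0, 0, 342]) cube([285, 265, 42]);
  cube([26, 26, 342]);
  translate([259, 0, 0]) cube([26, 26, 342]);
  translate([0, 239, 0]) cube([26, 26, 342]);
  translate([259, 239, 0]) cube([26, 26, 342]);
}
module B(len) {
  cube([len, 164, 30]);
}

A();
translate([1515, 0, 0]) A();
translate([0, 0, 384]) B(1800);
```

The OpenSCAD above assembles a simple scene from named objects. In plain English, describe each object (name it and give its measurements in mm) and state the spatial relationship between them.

A is a simple wooden stool: a rectangular seat 285 mm (x) by 265 mm (y), 42 mm thick, top face at z = 384 mm, on four square legs, each 26×26 mm in cross-section. The legs rest on z = 0, each flush with a corner of the seat.

B is a rectangular beam 1800 mm long (x), 164 mm deep (y), 30 mm thick (z).

The beam spans the tops of two stools placed 1230 mm apart, resting at z = 384 mm.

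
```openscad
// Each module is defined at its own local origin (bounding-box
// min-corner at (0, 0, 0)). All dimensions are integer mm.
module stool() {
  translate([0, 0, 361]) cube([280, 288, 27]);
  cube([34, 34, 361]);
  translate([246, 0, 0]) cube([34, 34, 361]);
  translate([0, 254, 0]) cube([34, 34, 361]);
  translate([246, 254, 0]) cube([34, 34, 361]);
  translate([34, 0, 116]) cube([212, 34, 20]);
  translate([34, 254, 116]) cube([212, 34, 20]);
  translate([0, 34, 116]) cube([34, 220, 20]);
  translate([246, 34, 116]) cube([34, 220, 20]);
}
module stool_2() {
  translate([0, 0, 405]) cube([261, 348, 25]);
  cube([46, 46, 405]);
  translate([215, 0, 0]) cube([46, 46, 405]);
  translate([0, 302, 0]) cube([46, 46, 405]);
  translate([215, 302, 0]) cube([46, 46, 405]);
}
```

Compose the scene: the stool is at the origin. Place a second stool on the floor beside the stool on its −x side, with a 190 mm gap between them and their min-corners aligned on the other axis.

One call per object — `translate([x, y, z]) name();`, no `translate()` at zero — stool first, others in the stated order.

stool();
translate([-451, 0, 0]) stool_2();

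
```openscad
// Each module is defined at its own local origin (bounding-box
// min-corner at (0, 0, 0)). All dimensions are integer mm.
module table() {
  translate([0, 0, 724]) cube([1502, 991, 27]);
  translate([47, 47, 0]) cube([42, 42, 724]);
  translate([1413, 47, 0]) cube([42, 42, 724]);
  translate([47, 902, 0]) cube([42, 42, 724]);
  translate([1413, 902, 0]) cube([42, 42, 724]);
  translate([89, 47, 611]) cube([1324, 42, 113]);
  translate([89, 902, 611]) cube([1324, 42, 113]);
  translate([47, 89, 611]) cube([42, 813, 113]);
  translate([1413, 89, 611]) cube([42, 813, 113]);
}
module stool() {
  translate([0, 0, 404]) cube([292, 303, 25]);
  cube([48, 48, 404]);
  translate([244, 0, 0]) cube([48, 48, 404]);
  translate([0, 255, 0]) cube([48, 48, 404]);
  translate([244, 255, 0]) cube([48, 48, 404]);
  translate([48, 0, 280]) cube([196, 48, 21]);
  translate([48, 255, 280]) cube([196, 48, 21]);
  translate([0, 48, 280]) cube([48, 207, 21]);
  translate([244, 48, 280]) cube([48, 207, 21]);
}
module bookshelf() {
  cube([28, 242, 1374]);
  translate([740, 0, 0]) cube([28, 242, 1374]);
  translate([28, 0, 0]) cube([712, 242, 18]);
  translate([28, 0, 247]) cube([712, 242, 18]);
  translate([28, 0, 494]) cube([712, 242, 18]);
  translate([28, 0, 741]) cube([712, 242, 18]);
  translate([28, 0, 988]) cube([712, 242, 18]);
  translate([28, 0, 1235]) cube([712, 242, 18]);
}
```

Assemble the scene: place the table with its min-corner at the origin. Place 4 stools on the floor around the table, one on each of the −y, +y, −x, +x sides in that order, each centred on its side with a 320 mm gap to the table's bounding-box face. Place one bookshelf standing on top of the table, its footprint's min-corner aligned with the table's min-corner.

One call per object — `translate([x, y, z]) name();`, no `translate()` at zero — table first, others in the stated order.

table();
translate([605, -623, 0]) stool();
translate([605, 1311, 0]) stool();
translate([-612, 344, 0]) stool();
translate([1822, 344, 0]) stool();
translate([0, 0, 751]) bookshelf();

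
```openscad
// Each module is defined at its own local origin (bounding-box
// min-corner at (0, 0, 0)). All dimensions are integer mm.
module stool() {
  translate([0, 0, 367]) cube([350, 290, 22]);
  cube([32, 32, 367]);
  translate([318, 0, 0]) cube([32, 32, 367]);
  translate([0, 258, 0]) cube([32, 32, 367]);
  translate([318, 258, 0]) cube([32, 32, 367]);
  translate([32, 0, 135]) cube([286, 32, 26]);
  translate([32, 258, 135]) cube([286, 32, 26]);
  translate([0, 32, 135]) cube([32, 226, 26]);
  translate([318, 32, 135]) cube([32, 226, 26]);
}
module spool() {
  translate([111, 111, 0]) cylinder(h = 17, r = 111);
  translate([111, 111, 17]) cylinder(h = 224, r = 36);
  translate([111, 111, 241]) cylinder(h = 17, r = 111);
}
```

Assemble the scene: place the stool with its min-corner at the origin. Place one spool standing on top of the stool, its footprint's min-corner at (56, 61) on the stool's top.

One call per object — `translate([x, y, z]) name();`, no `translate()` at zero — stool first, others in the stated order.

stool();
translate([56, 61, 389]) spool();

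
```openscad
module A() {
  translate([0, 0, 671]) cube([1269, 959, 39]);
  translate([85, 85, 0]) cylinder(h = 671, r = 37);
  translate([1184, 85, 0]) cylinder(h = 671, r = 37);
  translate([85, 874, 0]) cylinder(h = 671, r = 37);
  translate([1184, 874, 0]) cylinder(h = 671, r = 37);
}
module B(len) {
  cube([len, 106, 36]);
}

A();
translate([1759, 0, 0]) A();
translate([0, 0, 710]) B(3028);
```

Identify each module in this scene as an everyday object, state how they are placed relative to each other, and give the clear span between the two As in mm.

A is a table. B is a beam. A beam spans the tops of two tables. The clear span between the two tables is 490 mm.

Second table starts at x = 1759; first ends at x = 1269; clear span = 1759 − 1269 = 490 mm.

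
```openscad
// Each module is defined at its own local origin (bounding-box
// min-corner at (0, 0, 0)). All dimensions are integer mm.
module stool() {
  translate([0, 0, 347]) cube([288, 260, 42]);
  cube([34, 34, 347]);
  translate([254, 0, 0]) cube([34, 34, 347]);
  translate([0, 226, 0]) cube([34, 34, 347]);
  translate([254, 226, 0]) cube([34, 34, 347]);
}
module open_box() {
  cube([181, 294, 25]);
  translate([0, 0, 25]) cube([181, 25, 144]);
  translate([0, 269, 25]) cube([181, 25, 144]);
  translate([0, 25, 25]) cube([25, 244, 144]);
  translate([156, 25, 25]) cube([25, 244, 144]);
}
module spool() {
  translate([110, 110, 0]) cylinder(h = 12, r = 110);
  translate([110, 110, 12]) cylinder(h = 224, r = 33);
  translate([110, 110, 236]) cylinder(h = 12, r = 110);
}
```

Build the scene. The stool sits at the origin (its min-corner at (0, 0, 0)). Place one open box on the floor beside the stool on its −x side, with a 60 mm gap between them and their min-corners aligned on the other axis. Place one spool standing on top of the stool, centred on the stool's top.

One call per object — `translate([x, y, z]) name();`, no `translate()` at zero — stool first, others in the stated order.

stool();
translate([-241, 0, 0]) open_box();
translate([34, 20, 389]) spool();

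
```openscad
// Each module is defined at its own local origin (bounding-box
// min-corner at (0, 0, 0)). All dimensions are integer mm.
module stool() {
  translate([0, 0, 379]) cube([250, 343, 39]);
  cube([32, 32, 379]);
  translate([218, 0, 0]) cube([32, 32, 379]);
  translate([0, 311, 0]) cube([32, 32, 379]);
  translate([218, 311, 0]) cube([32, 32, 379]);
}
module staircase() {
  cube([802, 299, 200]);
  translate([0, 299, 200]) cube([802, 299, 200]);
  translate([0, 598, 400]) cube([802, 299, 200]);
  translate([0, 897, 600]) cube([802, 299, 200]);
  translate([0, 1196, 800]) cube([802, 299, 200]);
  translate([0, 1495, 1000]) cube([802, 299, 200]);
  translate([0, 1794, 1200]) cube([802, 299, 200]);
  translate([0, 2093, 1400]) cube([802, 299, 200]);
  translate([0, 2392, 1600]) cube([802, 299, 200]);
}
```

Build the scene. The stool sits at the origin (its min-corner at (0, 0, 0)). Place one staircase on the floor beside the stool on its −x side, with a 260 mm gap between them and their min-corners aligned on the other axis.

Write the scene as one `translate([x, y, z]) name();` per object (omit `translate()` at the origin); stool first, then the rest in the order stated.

stool();
translate([-1062, 0, 0]) staircase();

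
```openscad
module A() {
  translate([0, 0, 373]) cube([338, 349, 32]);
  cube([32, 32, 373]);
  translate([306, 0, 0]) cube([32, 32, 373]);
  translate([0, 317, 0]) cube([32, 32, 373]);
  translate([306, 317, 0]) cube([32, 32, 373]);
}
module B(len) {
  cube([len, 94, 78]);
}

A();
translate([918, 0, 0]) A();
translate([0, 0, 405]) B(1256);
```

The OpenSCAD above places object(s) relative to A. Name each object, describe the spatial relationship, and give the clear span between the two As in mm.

Second stool starts at x = 918; first ends at x = 338; clear span = 918 − 338 = 580 mm.

A is a stool. B is a beam. A beam spans the tops of two stools. The clear span between the two stools is 580 mm.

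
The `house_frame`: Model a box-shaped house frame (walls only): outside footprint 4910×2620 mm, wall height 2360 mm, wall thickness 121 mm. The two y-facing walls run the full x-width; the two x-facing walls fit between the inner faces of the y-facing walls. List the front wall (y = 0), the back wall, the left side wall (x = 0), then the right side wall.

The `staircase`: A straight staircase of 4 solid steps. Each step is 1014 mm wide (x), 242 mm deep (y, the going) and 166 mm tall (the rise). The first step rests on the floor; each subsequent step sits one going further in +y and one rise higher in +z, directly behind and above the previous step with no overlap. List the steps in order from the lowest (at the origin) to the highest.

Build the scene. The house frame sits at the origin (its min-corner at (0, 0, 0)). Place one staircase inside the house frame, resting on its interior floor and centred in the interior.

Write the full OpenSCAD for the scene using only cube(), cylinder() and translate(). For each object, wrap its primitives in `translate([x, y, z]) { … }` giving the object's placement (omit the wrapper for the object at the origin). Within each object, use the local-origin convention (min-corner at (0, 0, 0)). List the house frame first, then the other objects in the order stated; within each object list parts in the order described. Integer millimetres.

cube([4910, 121, 2360]);
translate([0, 2499, 0]) cube([4910, 121, 2360]);
translate([0, 121, 0]) cube([121, 2378, 2360]);
translate([4789, 121, 0]) cube([121, 2378, 2360]);
translate([1948, 826, 0]) {
  cube([1014, 242, 166]);
  translate([0, 242, 166]) cube([1014, 242, 166]);
  translate([0, 484, 332]) cube([1014, 242, 166]);
  translate([0, 726, 498]) cube([1014, 242, 166]);
}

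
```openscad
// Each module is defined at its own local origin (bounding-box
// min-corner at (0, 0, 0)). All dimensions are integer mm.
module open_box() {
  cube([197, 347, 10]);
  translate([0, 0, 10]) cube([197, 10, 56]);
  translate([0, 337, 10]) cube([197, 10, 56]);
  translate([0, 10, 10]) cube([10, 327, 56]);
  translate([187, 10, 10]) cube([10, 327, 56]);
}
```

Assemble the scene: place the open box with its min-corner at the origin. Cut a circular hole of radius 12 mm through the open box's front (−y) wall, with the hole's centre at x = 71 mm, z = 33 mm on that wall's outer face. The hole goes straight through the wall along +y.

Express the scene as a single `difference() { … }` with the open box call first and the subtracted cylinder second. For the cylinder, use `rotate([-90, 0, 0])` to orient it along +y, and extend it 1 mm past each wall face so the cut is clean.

difference() {
  open_box();
  translate([71, -1, 33]) rotate([-90, 0, 0]) cylinder(h = 12, r = 12);
}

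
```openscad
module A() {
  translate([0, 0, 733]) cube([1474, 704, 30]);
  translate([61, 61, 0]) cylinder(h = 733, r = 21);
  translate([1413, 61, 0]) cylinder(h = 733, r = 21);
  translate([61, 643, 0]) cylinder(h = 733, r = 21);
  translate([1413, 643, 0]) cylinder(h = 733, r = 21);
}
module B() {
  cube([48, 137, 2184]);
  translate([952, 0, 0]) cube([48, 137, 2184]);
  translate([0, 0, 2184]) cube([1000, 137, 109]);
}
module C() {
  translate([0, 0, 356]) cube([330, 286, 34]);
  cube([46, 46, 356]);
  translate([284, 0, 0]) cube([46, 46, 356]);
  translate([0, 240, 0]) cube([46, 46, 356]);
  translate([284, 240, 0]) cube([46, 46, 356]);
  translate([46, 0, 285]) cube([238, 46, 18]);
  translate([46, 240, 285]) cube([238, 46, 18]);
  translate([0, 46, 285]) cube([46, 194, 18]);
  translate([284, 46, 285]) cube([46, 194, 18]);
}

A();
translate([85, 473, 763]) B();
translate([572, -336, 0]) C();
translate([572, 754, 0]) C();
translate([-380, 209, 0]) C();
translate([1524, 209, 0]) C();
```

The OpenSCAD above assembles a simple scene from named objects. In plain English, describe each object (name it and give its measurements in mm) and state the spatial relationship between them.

A is a rectangular dining table. The top is 1474×704×30 mm with its upper surface at z = 763 mm. It stands on four round legs of 42 mm diameter, each leg's bounding box inset 40 mm from the nearest pair of top edges, running from the floor to the underside of the top.

B is a rectangular door frame: two vertical jambs of 48×137 mm section, 2184 mm tall, with a clear opening 904 mm wide between their inner faces. A header 109 mm tall and 137 mm deep lies on top of the jambs and spans the full outside width.

C is a four-legged stool. The seat is a 330×286×34 mm slab whose top surface is at z = 390 mm; four square legs, each 46×46 mm in cross-section, run from the floor (z = 0) to the underside of the seat, each flush with a corner of the seat. Four stretchers, 46 mm wide and 18 mm tall, connect adjacent legs with their undersides at z = 285 mm, each running between the inner faces of the legs it joins and aligned with the legs' outer faces on the other axis.

The door frame is on top of the table. Four stools sit around the table at the −y, +y, −x, +x sides.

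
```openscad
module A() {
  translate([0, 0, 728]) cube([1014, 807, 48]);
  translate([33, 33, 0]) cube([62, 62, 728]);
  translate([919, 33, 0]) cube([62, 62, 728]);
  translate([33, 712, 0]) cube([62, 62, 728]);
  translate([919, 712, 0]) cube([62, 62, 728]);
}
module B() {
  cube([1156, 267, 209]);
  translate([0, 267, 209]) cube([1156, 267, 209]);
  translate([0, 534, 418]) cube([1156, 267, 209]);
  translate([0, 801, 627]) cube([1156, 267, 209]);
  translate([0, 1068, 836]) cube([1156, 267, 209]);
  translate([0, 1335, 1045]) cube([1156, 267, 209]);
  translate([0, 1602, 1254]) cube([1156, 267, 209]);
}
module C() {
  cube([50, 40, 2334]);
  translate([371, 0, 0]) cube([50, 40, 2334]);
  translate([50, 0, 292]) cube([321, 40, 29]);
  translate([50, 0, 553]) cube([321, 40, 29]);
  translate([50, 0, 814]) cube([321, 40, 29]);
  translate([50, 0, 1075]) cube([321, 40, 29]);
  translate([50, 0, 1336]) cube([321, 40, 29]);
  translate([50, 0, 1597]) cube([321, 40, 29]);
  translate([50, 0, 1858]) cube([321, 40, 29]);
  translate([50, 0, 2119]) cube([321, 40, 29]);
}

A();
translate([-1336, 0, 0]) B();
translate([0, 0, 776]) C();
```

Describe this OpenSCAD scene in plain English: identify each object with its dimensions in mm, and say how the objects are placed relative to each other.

A is a table with a 1014×807 mm rectangular top, 48 mm thick, top surface at z = 776 mm, supported by four 62×62 mm square legs, each inset 33 mm from the nearest pair of top edges, running from the floor.

B is a run of 7 identical solid stair steps. Each tread is 1156×267 mm and each step block is 209 mm high. Step 1 rests on the floor; step k is offset from step 1 by (k−1)×267 mm in y and (k−1)×209 mm in z.

C is a straight ladder. Two 50×40 mm vertical rails, 2334 mm tall, stand 421 mm apart (outside-to-outside) with their front faces coplanar on the −y side. 8 rungs, each 40 mm deep and 29 mm tall, span between the inner faces of the rails, front faces flush with the rails. The lowest rung's underside is at z = 292 mm and rungs are spaced 261 mm apart (underside to underside).

The staircase is on the floor beside the table on its −x side. The ladder is on top of the table.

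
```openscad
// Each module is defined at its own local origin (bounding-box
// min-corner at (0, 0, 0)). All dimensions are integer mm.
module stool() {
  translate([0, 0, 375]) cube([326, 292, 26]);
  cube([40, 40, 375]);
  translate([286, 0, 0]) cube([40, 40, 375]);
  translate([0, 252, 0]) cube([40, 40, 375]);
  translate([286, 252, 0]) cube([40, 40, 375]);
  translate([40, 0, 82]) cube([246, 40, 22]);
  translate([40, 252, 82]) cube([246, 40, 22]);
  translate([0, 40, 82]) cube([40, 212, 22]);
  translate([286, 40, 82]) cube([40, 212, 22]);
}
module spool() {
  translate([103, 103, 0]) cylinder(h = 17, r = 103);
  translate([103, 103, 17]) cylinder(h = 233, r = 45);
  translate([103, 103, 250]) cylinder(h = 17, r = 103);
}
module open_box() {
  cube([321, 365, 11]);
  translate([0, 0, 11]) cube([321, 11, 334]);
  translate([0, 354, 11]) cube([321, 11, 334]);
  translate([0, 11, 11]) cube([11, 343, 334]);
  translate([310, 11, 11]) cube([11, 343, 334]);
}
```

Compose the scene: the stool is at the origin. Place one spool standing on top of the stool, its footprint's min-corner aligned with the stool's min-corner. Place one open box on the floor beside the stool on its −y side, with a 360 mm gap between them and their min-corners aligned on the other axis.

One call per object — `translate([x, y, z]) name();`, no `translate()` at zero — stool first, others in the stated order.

stool();
translate([0, 0, 401]) spool();
translate([0, -725, 0]) open_box();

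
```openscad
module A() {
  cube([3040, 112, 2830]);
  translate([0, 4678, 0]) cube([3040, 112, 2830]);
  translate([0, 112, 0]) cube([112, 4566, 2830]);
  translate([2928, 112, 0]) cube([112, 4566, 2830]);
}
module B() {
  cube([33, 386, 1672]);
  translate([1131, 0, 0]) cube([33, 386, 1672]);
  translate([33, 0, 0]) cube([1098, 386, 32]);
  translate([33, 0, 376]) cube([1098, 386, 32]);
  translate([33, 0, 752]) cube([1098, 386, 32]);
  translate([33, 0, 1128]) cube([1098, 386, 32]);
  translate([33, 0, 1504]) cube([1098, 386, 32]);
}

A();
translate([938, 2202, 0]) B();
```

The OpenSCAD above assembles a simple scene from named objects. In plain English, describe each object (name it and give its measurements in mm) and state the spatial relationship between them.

A is the wall frame of a small rectangular building: four walls, each 2830 mm tall and 112 mm thick, enclosing a footprint 3040 mm (x) by 4790 mm (y) outside-to-outside, with no floor or roof. The front and back walls (the −y and +y sides) span the full width; the two side walls fit between them.

B is an open bookshelf. Two side panels, each 33 mm thick, 386 mm deep and 1672 mm tall, stand 1164 mm apart (outside-to-outside). Between them sit 5 shelves, each 32 mm thick and 386 mm deep, spanning the full gap between the sides. The bottom shelf rests on the floor (its underside at z = 0) and the clear gap between one shelf's top and the next shelf's underside is 344 mm.

The bookshelf sits inside the house frame, centred.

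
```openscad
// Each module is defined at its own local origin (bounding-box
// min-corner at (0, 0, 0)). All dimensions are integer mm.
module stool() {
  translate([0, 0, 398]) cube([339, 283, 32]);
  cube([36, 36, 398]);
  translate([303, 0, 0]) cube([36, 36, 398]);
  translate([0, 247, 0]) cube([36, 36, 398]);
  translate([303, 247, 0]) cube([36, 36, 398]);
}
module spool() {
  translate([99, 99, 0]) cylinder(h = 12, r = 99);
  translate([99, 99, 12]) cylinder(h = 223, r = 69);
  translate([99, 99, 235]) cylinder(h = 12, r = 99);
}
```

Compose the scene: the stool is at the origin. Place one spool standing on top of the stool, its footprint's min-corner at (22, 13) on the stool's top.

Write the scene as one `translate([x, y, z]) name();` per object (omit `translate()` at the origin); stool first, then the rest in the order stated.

stool();
translate([22, 13, 430]) spool();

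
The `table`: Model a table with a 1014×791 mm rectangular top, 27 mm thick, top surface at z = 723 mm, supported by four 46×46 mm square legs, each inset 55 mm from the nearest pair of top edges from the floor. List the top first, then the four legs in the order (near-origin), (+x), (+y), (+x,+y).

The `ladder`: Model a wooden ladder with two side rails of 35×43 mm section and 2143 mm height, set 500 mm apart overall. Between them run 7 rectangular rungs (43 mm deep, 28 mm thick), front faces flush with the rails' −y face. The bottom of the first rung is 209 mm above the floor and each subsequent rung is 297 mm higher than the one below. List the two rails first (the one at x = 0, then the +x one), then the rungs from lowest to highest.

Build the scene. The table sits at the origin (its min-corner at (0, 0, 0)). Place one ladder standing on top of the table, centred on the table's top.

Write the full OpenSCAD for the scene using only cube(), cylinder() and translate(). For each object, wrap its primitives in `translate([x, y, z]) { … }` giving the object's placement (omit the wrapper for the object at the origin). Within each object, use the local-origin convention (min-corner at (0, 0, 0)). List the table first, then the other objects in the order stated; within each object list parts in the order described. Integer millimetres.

translate([0, 0, 696]) cube([1014, 791, 27]);
translate([55, 55, 0]) cube([46, 46, 696]);
translate([913, 55, 0]) cube([46, 46, 696]);
translate([55, 690, 0]) cube([46, 46, 696]);
translate([913, 690, 0]) cube([46, 46, 696]);
translate([257, 374, 723]) {
  cube([35, 43, 2143]);
  translate([465, 0, 0]) cube([35, 43, 2143]);
  translate([35, 0, 209]) cube([430, 43, 28]);
  translate([35, 0, 506]) cube([430, 43, 28]);
  translate([35, 0, 803]) cube([430, 43, 28]);
  translate([35, 0, 1100]) cube([430, 43, 28]);
  translate([35, 0, 1397]) cube([430, 43, 28]);
  translate([35, 0, 1694]) cube([430, 43, 28]);
  translate([35, 0, 1991]) cube([430, 43, 28]);
}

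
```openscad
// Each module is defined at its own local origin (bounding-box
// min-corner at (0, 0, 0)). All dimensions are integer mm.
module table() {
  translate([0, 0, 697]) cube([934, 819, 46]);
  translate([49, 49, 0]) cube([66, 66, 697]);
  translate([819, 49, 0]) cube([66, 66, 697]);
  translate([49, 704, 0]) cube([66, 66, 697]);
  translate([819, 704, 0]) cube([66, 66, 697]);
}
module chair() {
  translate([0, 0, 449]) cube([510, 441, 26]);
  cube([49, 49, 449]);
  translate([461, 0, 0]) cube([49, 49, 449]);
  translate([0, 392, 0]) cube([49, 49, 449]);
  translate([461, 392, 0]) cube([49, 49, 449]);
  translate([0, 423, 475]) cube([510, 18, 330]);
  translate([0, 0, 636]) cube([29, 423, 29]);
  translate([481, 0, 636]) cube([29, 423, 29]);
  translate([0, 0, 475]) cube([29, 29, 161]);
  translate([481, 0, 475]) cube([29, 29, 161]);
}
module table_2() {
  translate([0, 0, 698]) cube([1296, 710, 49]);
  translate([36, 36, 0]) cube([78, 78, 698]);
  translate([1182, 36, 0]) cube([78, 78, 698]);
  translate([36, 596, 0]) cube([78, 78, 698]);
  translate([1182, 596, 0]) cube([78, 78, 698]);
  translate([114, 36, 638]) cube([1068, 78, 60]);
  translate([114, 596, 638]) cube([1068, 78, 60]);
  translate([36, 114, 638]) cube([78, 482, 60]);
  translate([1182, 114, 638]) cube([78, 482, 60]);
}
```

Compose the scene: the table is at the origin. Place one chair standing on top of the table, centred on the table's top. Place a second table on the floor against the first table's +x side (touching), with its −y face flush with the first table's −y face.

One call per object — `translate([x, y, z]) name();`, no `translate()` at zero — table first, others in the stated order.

table();
translate([212, 189, 743]) chair();
translate([934, 0, 0]) table_2();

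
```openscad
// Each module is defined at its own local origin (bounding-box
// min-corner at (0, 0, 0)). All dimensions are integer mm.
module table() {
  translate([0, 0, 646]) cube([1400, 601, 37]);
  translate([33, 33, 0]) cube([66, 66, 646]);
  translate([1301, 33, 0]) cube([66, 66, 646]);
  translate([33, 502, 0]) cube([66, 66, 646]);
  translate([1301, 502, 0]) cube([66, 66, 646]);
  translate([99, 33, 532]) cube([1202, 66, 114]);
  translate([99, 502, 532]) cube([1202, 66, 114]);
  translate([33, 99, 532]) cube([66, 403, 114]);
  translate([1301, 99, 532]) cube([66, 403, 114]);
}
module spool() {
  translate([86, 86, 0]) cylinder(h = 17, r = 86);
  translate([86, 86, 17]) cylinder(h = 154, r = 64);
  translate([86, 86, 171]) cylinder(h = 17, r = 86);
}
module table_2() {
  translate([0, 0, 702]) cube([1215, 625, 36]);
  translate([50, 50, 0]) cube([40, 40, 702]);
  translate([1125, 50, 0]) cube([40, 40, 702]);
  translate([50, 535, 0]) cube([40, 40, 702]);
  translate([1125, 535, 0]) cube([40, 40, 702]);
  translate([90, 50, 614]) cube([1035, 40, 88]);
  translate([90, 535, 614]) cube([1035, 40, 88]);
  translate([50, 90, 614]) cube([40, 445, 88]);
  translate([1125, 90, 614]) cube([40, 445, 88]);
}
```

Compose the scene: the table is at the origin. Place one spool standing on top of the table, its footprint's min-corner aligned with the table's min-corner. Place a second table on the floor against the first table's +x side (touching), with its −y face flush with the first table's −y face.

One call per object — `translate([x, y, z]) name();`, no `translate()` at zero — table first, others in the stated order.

table();
translate([0, 0, 683]) spool();
translate([1400, 0, 0]) table_2();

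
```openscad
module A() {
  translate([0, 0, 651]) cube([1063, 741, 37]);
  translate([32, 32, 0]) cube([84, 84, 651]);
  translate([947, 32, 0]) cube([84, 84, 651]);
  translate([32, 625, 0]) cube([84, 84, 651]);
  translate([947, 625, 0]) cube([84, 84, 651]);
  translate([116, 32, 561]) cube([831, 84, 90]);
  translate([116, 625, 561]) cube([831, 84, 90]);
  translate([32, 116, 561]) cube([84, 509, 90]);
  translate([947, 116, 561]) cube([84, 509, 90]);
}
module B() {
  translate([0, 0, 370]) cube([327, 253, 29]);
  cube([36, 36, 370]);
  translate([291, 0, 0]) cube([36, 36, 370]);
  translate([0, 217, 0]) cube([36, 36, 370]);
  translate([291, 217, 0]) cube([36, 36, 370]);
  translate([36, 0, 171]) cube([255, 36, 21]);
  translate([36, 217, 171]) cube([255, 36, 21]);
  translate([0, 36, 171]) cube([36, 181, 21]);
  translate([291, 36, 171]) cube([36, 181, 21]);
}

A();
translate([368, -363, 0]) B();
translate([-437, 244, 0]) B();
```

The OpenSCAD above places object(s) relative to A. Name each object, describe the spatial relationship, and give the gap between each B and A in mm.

Each stool's nearest face is 110 mm from the table's bounding box.

A is a table. B is a stool. Two stools sit around the table at the −y, −x sides. The gap between each stool and the table is 110 mm.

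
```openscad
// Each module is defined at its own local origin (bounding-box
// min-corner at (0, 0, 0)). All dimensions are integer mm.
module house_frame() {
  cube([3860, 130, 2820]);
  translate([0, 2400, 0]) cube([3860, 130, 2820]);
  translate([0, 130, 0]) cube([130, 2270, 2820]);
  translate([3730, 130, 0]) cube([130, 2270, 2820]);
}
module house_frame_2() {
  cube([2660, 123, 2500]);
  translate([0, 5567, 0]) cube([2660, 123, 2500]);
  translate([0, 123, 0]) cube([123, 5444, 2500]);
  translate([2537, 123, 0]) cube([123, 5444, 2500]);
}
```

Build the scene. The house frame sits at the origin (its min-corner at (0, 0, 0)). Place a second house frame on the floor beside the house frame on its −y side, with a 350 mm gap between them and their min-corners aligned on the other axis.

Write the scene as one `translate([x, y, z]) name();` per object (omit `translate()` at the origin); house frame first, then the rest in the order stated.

house_frame();
translate([0, -6040, 0]) house_frame_2();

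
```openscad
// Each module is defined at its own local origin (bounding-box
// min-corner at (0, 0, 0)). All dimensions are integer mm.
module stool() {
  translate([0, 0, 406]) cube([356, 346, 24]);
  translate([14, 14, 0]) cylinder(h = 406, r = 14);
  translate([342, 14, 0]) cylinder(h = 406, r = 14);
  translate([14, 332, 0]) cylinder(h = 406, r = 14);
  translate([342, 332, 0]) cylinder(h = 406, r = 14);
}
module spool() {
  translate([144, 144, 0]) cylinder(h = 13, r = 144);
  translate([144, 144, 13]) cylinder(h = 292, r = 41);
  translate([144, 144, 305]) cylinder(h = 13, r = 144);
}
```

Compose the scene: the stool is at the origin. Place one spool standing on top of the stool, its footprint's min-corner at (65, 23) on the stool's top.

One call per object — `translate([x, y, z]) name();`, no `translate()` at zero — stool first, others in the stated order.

stool();
translate([65, 23, 430]) spool();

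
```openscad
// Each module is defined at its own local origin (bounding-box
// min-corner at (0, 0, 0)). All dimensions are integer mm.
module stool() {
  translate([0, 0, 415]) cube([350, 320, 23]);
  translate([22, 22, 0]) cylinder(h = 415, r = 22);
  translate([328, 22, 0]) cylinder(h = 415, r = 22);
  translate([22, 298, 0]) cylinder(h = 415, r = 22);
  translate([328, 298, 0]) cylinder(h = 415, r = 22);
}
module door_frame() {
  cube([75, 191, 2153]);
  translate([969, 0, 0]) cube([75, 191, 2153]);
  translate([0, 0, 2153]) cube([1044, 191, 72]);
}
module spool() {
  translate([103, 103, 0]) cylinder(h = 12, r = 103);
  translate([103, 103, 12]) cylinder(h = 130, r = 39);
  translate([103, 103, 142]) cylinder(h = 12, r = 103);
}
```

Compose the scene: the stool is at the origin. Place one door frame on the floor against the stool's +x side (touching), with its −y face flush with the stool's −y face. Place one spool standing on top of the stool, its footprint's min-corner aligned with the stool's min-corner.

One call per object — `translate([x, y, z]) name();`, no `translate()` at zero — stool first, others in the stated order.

stool();
translate([350, 0, 0]) door_frame();
translate([0, 0, 438]) spool();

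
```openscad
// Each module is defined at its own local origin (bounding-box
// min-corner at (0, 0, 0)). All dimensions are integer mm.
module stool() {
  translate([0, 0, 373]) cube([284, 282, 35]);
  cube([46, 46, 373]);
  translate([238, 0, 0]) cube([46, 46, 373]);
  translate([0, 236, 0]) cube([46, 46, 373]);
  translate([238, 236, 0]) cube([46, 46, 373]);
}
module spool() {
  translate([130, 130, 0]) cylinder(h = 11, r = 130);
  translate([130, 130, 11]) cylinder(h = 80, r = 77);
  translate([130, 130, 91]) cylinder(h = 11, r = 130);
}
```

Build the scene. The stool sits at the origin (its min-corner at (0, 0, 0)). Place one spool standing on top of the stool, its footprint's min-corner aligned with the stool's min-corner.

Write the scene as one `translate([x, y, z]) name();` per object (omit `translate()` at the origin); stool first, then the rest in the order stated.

stool();
translate([0, 0, 408]) spool();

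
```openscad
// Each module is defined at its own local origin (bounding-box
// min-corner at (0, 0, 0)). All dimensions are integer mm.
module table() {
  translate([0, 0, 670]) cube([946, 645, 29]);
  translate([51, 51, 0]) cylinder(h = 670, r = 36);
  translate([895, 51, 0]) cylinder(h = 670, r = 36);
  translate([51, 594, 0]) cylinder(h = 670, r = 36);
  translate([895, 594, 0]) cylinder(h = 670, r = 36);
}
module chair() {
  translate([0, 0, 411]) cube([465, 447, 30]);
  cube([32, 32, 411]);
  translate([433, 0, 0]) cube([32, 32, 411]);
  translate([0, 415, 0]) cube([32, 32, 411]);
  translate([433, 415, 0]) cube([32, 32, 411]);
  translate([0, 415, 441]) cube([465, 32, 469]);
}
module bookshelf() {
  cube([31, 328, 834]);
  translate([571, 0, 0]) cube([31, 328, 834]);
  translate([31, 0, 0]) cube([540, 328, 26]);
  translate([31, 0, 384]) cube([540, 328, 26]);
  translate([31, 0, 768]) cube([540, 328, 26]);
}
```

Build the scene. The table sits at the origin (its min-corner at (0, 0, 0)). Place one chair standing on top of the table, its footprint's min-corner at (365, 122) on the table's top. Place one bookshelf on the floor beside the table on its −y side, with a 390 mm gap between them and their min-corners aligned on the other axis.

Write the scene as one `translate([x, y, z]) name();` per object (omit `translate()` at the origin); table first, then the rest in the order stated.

table();
translate([365, 122, 699]) chair();
translate([0, -718, 0]) bookshelf();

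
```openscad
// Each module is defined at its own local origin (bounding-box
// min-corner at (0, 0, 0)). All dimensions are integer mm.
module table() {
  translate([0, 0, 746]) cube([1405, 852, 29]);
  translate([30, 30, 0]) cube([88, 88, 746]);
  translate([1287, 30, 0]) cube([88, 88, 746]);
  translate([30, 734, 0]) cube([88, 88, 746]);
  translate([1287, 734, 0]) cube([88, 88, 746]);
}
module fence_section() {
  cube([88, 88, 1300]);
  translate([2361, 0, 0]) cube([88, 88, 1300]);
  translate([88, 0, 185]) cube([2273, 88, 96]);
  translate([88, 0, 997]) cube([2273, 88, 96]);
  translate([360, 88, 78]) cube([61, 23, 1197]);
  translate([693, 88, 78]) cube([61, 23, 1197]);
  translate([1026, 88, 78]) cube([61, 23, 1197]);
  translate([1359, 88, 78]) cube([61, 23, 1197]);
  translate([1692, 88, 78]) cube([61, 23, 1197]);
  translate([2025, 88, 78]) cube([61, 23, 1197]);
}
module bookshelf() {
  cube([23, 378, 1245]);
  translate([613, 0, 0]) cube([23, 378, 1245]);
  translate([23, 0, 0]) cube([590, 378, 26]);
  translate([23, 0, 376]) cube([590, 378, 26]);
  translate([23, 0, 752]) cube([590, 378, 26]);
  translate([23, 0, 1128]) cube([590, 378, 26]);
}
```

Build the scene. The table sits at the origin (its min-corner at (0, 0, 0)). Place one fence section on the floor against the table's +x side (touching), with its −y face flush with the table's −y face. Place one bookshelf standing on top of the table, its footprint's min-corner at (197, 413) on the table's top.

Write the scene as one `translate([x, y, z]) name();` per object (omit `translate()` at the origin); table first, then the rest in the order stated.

table();
translate([1405, 0, 0]) fence_section();
translate([197, 413, 775]) bookshelf();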